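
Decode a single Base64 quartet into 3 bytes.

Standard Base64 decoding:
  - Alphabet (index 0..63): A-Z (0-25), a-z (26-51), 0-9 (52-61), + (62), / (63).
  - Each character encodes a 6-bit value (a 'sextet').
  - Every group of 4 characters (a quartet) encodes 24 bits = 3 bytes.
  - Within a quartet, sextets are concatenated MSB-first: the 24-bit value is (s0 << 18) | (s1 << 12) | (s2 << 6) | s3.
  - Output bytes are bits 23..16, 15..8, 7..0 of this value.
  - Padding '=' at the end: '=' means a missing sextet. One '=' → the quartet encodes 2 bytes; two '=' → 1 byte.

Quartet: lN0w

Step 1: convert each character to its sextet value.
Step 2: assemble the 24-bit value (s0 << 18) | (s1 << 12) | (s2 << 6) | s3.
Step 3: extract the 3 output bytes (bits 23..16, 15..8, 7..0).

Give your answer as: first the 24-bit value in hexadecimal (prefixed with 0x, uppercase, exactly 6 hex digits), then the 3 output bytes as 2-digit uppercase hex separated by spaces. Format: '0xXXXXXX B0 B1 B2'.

Answer: 0x94DD30 94 DD 30

Derivation:
Sextets: l=37, N=13, 0=52, w=48
24-bit: (37<<18) | (13<<12) | (52<<6) | 48
      = 0x940000 | 0x00D000 | 0x000D00 | 0x000030
      = 0x94DD30
Bytes: (v>>16)&0xFF=94, (v>>8)&0xFF=DD, v&0xFF=30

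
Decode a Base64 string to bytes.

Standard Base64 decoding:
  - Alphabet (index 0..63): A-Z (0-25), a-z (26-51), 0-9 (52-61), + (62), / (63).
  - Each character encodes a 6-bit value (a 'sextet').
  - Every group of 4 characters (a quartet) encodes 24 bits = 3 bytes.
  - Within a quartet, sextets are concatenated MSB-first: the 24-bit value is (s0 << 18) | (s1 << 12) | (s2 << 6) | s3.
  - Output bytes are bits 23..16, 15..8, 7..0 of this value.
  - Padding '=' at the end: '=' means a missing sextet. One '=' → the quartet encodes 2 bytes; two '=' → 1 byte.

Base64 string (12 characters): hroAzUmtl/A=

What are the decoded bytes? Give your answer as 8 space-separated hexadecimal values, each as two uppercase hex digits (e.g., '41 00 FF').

After char 0 ('h'=33): chars_in_quartet=1 acc=0x21 bytes_emitted=0
After char 1 ('r'=43): chars_in_quartet=2 acc=0x86B bytes_emitted=0
After char 2 ('o'=40): chars_in_quartet=3 acc=0x21AE8 bytes_emitted=0
After char 3 ('A'=0): chars_in_quartet=4 acc=0x86BA00 -> emit 86 BA 00, reset; bytes_emitted=3
After char 4 ('z'=51): chars_in_quartet=1 acc=0x33 bytes_emitted=3
After char 5 ('U'=20): chars_in_quartet=2 acc=0xCD4 bytes_emitted=3
After char 6 ('m'=38): chars_in_quartet=3 acc=0x33526 bytes_emitted=3
After char 7 ('t'=45): chars_in_quartet=4 acc=0xCD49AD -> emit CD 49 AD, reset; bytes_emitted=6
After char 8 ('l'=37): chars_in_quartet=1 acc=0x25 bytes_emitted=6
After char 9 ('/'=63): chars_in_quartet=2 acc=0x97F bytes_emitted=6
After char 10 ('A'=0): chars_in_quartet=3 acc=0x25FC0 bytes_emitted=6
Padding '=': partial quartet acc=0x25FC0 -> emit 97 F0; bytes_emitted=8

Answer: 86 BA 00 CD 49 AD 97 F0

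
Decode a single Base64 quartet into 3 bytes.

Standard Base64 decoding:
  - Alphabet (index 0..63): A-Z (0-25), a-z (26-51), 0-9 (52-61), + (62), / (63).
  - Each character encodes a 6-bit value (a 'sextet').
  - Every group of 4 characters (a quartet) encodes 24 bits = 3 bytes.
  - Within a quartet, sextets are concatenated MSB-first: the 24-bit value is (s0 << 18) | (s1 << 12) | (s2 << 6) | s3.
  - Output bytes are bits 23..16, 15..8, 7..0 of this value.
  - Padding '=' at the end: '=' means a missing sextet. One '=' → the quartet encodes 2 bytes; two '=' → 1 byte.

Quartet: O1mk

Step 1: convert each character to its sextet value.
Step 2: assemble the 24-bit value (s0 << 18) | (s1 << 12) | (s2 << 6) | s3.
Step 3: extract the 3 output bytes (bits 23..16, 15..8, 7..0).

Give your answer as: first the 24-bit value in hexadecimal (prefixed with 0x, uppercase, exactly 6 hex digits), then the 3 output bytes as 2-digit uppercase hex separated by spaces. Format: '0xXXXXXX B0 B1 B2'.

Answer: 0x3B59A4 3B 59 A4

Derivation:
Sextets: O=14, 1=53, m=38, k=36
24-bit: (14<<18) | (53<<12) | (38<<6) | 36
      = 0x380000 | 0x035000 | 0x000980 | 0x000024
      = 0x3B59A4
Bytes: (v>>16)&0xFF=3B, (v>>8)&0xFF=59, v&0xFF=A4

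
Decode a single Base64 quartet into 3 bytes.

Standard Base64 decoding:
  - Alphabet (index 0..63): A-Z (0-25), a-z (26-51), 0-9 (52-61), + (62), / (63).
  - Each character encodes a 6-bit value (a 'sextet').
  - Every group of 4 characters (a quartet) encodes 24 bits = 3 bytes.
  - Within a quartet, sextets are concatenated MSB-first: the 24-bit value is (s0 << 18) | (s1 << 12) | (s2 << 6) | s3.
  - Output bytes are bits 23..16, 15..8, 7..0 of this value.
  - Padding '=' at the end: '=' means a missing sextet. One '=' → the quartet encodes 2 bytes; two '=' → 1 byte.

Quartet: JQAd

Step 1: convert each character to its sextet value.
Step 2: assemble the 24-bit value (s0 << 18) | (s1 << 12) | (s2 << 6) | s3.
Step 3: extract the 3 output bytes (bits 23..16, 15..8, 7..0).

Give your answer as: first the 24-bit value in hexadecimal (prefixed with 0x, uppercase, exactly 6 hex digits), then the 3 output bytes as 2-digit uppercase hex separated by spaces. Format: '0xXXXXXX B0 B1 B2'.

Sextets: J=9, Q=16, A=0, d=29
24-bit: (9<<18) | (16<<12) | (0<<6) | 29
      = 0x240000 | 0x010000 | 0x000000 | 0x00001D
      = 0x25001D
Bytes: (v>>16)&0xFF=25, (v>>8)&0xFF=00, v&0xFF=1D

Answer: 0x25001D 25 00 1D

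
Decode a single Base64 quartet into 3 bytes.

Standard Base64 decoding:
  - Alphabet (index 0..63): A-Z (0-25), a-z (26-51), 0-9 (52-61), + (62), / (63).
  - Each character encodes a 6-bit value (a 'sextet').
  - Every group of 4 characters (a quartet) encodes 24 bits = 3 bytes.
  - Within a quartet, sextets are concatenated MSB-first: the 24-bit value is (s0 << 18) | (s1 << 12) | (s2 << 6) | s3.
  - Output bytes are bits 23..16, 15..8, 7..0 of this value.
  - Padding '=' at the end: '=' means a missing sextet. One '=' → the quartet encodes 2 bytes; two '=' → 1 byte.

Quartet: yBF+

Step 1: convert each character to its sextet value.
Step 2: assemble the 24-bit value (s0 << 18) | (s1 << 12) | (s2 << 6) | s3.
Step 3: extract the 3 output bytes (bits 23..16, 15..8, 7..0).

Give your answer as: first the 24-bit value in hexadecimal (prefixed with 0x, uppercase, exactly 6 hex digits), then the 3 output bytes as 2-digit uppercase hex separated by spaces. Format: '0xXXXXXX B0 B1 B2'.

Answer: 0xC8117E C8 11 7E

Derivation:
Sextets: y=50, B=1, F=5, +=62
24-bit: (50<<18) | (1<<12) | (5<<6) | 62
      = 0xC80000 | 0x001000 | 0x000140 | 0x00003E
      = 0xC8117E
Bytes: (v>>16)&0xFF=C8, (v>>8)&0xFF=11, v&0xFF=7E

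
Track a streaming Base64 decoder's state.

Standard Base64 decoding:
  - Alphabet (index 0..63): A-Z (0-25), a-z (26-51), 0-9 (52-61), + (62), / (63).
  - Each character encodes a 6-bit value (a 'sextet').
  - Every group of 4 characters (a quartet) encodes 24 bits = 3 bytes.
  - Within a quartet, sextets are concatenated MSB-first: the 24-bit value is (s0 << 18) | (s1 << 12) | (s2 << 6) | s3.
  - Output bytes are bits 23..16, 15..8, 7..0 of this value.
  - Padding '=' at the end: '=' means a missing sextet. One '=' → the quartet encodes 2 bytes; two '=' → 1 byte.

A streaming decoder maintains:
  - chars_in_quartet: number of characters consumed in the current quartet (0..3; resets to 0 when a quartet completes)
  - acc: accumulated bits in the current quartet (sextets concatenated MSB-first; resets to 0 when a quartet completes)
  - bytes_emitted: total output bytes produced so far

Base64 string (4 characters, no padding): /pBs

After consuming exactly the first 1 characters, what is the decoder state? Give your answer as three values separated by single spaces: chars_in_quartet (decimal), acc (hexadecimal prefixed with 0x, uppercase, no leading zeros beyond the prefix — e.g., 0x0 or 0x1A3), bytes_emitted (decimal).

After char 0 ('/'=63): chars_in_quartet=1 acc=0x3F bytes_emitted=0

Answer: 1 0x3F 0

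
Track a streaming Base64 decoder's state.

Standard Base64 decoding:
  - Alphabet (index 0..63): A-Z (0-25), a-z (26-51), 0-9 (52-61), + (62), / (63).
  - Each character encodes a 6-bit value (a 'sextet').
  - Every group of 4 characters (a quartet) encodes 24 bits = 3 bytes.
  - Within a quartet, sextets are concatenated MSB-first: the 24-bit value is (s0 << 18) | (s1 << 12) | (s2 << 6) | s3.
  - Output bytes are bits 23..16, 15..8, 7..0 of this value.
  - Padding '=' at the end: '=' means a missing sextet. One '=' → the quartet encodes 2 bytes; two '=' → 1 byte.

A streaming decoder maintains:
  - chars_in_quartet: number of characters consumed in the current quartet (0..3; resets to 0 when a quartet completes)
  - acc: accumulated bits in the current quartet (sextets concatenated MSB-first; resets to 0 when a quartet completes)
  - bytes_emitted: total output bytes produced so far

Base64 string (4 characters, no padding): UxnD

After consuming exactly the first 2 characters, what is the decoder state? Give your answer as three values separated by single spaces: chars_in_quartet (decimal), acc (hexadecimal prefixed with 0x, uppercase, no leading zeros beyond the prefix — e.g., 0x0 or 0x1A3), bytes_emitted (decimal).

Answer: 2 0x531 0

Derivation:
After char 0 ('U'=20): chars_in_quartet=1 acc=0x14 bytes_emitted=0
After char 1 ('x'=49): chars_in_quartet=2 acc=0x531 bytes_emitted=0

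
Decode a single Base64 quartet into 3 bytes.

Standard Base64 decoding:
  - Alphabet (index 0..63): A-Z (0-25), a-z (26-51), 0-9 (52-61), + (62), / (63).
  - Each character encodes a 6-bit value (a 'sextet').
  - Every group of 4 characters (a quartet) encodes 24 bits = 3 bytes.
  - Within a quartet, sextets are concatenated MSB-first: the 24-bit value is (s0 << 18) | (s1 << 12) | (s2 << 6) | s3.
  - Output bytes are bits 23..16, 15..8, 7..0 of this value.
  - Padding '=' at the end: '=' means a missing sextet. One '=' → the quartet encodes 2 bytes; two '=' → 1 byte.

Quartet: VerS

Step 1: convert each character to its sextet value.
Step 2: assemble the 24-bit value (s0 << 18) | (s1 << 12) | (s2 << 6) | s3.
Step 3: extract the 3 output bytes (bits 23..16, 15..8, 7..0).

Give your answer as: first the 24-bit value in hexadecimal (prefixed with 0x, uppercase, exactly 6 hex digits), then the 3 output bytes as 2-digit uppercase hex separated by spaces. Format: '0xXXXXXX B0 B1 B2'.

Answer: 0x55EAD2 55 EA D2

Derivation:
Sextets: V=21, e=30, r=43, S=18
24-bit: (21<<18) | (30<<12) | (43<<6) | 18
      = 0x540000 | 0x01E000 | 0x000AC0 | 0x000012
      = 0x55EAD2
Bytes: (v>>16)&0xFF=55, (v>>8)&0xFF=EA, v&0xFF=D2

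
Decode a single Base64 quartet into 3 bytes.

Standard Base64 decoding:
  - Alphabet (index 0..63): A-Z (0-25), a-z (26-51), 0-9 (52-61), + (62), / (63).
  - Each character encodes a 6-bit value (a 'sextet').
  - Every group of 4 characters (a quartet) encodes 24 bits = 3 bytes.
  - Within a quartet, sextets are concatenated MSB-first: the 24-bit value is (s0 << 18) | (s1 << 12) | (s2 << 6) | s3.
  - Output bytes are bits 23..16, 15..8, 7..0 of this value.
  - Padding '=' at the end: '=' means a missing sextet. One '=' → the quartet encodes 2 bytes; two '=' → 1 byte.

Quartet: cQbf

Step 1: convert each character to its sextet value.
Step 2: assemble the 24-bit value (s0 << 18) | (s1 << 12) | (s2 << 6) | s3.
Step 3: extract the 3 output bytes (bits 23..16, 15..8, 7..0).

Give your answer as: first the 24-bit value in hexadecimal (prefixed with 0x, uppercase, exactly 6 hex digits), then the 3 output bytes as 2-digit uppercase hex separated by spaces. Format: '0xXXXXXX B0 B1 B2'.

Sextets: c=28, Q=16, b=27, f=31
24-bit: (28<<18) | (16<<12) | (27<<6) | 31
      = 0x700000 | 0x010000 | 0x0006C0 | 0x00001F
      = 0x7106DF
Bytes: (v>>16)&0xFF=71, (v>>8)&0xFF=06, v&0xFF=DF

Answer: 0x7106DF 71 06 DF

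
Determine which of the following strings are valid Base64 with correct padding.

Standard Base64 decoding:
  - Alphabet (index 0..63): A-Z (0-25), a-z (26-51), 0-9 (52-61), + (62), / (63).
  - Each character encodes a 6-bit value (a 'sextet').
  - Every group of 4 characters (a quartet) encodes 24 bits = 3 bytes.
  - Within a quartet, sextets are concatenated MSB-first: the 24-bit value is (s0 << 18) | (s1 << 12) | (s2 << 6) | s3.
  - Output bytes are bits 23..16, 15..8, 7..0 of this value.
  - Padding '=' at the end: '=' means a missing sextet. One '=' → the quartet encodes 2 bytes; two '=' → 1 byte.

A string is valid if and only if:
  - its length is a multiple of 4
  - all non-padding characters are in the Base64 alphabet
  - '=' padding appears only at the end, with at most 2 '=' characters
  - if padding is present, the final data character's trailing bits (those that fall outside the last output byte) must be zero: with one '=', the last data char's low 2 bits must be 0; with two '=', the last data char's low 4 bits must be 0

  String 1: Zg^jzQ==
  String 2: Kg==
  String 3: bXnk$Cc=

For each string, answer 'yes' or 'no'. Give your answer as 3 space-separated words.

Answer: no yes no

Derivation:
String 1: 'Zg^jzQ==' → invalid (bad char(s): ['^'])
String 2: 'Kg==' → valid
String 3: 'bXnk$Cc=' → invalid (bad char(s): ['$'])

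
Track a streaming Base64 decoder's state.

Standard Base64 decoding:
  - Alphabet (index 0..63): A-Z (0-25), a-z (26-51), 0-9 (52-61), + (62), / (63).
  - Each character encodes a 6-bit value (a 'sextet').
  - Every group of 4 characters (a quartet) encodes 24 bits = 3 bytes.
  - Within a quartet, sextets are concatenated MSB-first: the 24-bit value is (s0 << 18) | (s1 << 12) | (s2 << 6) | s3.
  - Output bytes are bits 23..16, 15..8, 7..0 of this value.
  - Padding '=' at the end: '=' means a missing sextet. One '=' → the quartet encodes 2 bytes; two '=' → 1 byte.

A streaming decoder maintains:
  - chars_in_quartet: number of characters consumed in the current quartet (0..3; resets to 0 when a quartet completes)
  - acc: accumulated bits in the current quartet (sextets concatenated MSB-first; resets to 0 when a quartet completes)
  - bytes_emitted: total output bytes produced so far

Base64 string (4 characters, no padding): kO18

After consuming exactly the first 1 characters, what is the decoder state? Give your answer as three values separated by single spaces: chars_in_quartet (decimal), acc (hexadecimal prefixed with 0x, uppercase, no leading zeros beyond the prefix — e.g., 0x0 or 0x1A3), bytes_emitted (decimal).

Answer: 1 0x24 0

Derivation:
After char 0 ('k'=36): chars_in_quartet=1 acc=0x24 bytes_emitted=0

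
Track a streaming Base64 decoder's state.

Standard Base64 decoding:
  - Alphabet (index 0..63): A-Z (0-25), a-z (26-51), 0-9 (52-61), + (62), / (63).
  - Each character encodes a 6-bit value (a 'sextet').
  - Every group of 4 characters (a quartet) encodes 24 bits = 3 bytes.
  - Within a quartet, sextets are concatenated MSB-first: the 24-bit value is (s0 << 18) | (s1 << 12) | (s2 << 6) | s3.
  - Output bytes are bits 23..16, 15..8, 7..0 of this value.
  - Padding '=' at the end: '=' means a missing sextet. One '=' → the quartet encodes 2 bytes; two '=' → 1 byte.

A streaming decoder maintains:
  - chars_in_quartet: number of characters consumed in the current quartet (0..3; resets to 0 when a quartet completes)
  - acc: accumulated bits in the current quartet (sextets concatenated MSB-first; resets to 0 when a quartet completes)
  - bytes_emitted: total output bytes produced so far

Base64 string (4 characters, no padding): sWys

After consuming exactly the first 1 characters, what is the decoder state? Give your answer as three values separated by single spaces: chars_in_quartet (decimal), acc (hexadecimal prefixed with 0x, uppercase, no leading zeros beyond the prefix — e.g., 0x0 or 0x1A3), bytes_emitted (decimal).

After char 0 ('s'=44): chars_in_quartet=1 acc=0x2C bytes_emitted=0

Answer: 1 0x2C 0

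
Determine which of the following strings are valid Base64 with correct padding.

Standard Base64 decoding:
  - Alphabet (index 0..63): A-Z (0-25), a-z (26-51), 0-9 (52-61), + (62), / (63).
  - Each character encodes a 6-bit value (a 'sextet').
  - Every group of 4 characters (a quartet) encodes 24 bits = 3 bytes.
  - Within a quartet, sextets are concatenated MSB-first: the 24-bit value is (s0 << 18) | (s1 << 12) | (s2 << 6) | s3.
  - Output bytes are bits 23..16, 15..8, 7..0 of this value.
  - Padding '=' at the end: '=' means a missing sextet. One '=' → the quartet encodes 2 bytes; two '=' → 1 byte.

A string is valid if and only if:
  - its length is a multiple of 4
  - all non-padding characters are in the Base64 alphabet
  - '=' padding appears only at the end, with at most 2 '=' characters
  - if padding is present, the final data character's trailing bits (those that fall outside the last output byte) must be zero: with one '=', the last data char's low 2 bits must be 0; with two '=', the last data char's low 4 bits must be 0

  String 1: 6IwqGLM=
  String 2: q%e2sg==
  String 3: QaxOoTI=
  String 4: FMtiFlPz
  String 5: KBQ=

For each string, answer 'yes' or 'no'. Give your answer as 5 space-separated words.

String 1: '6IwqGLM=' → valid
String 2: 'q%e2sg==' → invalid (bad char(s): ['%'])
String 3: 'QaxOoTI=' → valid
String 4: 'FMtiFlPz' → valid
String 5: 'KBQ=' → valid

Answer: yes no yes yes yes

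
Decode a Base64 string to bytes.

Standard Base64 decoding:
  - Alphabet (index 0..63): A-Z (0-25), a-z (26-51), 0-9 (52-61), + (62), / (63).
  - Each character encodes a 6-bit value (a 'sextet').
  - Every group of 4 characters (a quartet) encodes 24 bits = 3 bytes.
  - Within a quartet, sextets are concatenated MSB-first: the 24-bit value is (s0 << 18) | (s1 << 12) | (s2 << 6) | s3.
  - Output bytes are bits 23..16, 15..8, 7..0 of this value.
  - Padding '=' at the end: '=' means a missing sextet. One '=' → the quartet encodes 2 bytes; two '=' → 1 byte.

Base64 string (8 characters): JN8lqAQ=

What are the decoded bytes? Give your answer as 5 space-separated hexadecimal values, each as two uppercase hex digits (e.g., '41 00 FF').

Answer: 24 DF 25 A8 04

Derivation:
After char 0 ('J'=9): chars_in_quartet=1 acc=0x9 bytes_emitted=0
After char 1 ('N'=13): chars_in_quartet=2 acc=0x24D bytes_emitted=0
After char 2 ('8'=60): chars_in_quartet=3 acc=0x937C bytes_emitted=0
After char 3 ('l'=37): chars_in_quartet=4 acc=0x24DF25 -> emit 24 DF 25, reset; bytes_emitted=3
After char 4 ('q'=42): chars_in_quartet=1 acc=0x2A bytes_emitted=3
After char 5 ('A'=0): chars_in_quartet=2 acc=0xA80 bytes_emitted=3
After char 6 ('Q'=16): chars_in_quartet=3 acc=0x2A010 bytes_emitted=3
Padding '=': partial quartet acc=0x2A010 -> emit A8 04; bytes_emitted=5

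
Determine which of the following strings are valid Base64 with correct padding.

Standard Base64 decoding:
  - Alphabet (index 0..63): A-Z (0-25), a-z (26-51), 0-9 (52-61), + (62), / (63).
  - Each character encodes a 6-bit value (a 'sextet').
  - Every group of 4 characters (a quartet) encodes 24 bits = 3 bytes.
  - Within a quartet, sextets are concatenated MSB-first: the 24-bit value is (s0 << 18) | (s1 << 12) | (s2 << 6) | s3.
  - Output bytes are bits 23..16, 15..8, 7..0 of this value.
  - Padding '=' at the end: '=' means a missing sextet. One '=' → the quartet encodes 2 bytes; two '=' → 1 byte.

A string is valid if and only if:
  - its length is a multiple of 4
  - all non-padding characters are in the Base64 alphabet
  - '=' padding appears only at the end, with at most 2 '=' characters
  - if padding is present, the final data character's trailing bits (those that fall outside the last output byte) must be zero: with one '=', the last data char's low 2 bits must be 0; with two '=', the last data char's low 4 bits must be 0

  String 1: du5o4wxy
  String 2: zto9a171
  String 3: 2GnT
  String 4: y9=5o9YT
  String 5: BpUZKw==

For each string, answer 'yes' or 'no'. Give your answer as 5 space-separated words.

Answer: yes yes yes no yes

Derivation:
String 1: 'du5o4wxy' → valid
String 2: 'zto9a171' → valid
String 3: '2GnT' → valid
String 4: 'y9=5o9YT' → invalid (bad char(s): ['=']; '=' in middle)
String 5: 'BpUZKw==' → valid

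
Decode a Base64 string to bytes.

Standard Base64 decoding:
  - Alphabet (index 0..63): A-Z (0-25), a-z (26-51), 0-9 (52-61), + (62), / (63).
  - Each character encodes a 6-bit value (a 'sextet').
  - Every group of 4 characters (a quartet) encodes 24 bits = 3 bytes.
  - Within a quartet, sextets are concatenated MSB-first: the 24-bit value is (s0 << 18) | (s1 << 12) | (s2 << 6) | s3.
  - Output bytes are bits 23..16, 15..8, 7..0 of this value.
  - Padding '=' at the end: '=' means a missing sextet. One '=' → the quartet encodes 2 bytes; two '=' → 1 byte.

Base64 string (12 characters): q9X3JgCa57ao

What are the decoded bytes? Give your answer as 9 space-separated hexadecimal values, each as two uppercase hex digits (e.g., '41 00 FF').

Answer: AB D5 F7 26 00 9A E7 B6 A8

Derivation:
After char 0 ('q'=42): chars_in_quartet=1 acc=0x2A bytes_emitted=0
After char 1 ('9'=61): chars_in_quartet=2 acc=0xABD bytes_emitted=0
After char 2 ('X'=23): chars_in_quartet=3 acc=0x2AF57 bytes_emitted=0
After char 3 ('3'=55): chars_in_quartet=4 acc=0xABD5F7 -> emit AB D5 F7, reset; bytes_emitted=3
After char 4 ('J'=9): chars_in_quartet=1 acc=0x9 bytes_emitted=3
After char 5 ('g'=32): chars_in_quartet=2 acc=0x260 bytes_emitted=3
After char 6 ('C'=2): chars_in_quartet=3 acc=0x9802 bytes_emitted=3
After char 7 ('a'=26): chars_in_quartet=4 acc=0x26009A -> emit 26 00 9A, reset; bytes_emitted=6
After char 8 ('5'=57): chars_in_quartet=1 acc=0x39 bytes_emitted=6
After char 9 ('7'=59): chars_in_quartet=2 acc=0xE7B bytes_emitted=6
After char 10 ('a'=26): chars_in_quartet=3 acc=0x39EDA bytes_emitted=6
After char 11 ('o'=40): chars_in_quartet=4 acc=0xE7B6A8 -> emit E7 B6 A8, reset; bytes_emitted=9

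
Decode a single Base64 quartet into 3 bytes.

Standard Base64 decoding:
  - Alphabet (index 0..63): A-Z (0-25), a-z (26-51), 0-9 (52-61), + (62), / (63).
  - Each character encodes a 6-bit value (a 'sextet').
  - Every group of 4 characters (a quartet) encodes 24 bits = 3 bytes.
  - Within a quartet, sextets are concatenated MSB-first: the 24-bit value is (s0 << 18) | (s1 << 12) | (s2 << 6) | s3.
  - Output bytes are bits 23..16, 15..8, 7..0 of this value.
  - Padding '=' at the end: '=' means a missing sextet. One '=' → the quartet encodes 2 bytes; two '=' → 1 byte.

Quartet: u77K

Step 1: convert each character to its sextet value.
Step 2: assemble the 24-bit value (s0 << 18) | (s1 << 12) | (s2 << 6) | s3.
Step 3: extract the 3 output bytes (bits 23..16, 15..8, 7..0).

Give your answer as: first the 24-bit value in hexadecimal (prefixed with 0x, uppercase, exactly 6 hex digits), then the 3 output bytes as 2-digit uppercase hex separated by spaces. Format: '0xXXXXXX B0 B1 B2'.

Answer: 0xBBBECA BB BE CA

Derivation:
Sextets: u=46, 7=59, 7=59, K=10
24-bit: (46<<18) | (59<<12) | (59<<6) | 10
      = 0xB80000 | 0x03B000 | 0x000EC0 | 0x00000A
      = 0xBBBECA
Bytes: (v>>16)&0xFF=BB, (v>>8)&0xFF=BE, v&0xFF=CA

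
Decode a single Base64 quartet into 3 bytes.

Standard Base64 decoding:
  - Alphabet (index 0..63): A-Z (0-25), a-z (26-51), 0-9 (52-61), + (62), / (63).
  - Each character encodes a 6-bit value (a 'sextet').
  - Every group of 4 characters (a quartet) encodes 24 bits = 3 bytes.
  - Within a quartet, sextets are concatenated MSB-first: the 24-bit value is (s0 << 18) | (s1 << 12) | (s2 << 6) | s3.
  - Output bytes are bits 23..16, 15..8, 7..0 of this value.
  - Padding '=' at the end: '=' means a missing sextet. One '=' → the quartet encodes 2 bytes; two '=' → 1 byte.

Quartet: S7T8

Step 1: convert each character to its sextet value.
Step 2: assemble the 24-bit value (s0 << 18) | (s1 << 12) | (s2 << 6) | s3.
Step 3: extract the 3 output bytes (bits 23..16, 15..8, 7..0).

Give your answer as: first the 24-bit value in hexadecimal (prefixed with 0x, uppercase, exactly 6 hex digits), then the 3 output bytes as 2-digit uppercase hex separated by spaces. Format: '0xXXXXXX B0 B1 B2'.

Sextets: S=18, 7=59, T=19, 8=60
24-bit: (18<<18) | (59<<12) | (19<<6) | 60
      = 0x480000 | 0x03B000 | 0x0004C0 | 0x00003C
      = 0x4BB4FC
Bytes: (v>>16)&0xFF=4B, (v>>8)&0xFF=B4, v&0xFF=FC

Answer: 0x4BB4FC 4B B4 FC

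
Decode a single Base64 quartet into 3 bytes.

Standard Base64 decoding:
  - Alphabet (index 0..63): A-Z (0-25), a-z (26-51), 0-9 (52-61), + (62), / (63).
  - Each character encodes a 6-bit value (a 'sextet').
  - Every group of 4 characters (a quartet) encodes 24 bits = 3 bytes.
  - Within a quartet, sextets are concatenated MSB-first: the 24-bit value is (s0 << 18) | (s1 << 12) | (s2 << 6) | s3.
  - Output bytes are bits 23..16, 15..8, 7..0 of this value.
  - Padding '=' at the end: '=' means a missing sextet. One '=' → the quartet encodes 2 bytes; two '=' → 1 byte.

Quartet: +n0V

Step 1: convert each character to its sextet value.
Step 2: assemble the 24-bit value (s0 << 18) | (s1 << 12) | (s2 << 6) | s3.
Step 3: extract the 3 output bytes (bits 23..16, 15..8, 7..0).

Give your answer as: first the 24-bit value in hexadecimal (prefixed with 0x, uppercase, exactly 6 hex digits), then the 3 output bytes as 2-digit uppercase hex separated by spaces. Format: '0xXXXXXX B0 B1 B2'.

Answer: 0xFA7D15 FA 7D 15

Derivation:
Sextets: +=62, n=39, 0=52, V=21
24-bit: (62<<18) | (39<<12) | (52<<6) | 21
      = 0xF80000 | 0x027000 | 0x000D00 | 0x000015
      = 0xFA7D15
Bytes: (v>>16)&0xFF=FA, (v>>8)&0xFF=7D, v&0xFF=15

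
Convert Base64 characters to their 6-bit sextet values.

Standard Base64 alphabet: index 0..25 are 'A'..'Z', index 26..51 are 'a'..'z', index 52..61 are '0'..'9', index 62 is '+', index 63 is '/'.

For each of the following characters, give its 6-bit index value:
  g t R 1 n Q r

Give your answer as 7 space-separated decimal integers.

Answer: 32 45 17 53 39 16 43

Derivation:
'g': a..z range, 26 + ord('g') − ord('a') = 32
't': a..z range, 26 + ord('t') − ord('a') = 45
'R': A..Z range, ord('R') − ord('A') = 17
'1': 0..9 range, 52 + ord('1') − ord('0') = 53
'n': a..z range, 26 + ord('n') − ord('a') = 39
'Q': A..Z range, ord('Q') − ord('A') = 16
'r': a..z range, 26 + ord('r') − ord('a') = 43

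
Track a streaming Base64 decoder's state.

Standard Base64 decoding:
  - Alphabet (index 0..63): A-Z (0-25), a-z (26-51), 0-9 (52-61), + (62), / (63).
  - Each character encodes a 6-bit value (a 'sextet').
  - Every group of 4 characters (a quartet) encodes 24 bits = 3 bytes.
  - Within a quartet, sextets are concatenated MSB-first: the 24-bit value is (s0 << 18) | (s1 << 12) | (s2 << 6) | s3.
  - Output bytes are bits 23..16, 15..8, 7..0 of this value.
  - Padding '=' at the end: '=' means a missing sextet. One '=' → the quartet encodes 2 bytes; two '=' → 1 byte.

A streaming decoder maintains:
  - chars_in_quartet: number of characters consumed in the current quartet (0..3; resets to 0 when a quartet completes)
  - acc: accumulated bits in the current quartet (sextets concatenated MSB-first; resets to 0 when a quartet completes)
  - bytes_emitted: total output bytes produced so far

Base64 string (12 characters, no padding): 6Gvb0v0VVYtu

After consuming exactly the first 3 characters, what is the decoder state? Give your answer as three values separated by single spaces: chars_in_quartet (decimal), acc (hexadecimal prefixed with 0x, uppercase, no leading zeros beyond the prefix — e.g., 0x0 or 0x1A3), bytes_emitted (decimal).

After char 0 ('6'=58): chars_in_quartet=1 acc=0x3A bytes_emitted=0
After char 1 ('G'=6): chars_in_quartet=2 acc=0xE86 bytes_emitted=0
After char 2 ('v'=47): chars_in_quartet=3 acc=0x3A1AF bytes_emitted=0

Answer: 3 0x3A1AF 0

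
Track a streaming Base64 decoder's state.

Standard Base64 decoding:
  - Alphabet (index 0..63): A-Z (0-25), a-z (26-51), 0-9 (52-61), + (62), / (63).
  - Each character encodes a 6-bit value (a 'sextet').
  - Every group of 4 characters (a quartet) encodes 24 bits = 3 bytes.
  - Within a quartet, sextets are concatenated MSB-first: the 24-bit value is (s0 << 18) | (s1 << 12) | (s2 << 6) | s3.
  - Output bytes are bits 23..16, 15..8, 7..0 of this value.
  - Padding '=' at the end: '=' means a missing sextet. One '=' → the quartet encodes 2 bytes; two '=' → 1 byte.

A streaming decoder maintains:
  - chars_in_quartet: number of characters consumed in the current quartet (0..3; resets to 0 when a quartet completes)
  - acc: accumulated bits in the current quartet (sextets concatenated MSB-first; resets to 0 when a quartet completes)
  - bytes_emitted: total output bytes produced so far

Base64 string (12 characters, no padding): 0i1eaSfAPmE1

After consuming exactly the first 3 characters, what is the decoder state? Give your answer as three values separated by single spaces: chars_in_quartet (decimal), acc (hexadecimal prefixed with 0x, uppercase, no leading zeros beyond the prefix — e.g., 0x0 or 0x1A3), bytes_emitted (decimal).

After char 0 ('0'=52): chars_in_quartet=1 acc=0x34 bytes_emitted=0
After char 1 ('i'=34): chars_in_quartet=2 acc=0xD22 bytes_emitted=0
After char 2 ('1'=53): chars_in_quartet=3 acc=0x348B5 bytes_emitted=0

Answer: 3 0x348B5 0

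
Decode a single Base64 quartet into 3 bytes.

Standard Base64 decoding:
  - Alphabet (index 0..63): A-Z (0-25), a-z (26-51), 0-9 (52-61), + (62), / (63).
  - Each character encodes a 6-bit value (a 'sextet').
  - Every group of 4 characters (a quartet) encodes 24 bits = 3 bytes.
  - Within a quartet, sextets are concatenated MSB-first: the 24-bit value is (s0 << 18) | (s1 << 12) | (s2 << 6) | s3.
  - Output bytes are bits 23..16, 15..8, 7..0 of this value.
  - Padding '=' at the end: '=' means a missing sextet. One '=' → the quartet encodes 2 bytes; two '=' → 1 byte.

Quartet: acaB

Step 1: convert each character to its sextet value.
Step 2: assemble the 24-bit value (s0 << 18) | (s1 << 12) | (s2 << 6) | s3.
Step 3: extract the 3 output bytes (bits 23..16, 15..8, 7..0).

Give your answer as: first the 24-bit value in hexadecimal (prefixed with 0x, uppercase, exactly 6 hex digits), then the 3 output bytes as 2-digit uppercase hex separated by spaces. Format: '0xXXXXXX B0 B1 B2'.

Sextets: a=26, c=28, a=26, B=1
24-bit: (26<<18) | (28<<12) | (26<<6) | 1
      = 0x680000 | 0x01C000 | 0x000680 | 0x000001
      = 0x69C681
Bytes: (v>>16)&0xFF=69, (v>>8)&0xFF=C6, v&0xFF=81

Answer: 0x69C681 69 C6 81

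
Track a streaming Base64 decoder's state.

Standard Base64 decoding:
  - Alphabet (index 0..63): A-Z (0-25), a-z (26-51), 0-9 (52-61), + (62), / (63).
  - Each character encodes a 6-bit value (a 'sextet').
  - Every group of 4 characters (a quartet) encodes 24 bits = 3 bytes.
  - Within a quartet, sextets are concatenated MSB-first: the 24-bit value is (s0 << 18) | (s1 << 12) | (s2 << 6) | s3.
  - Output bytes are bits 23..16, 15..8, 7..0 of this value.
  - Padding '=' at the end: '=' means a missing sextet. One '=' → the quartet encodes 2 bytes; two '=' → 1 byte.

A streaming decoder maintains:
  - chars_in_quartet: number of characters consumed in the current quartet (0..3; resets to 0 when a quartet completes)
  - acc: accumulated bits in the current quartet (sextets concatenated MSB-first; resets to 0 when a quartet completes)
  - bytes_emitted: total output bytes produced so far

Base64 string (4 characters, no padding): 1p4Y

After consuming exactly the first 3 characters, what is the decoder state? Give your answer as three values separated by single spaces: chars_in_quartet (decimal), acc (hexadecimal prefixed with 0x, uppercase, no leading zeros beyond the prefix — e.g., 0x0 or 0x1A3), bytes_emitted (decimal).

Answer: 3 0x35A78 0

Derivation:
After char 0 ('1'=53): chars_in_quartet=1 acc=0x35 bytes_emitted=0
After char 1 ('p'=41): chars_in_quartet=2 acc=0xD69 bytes_emitted=0
After char 2 ('4'=56): chars_in_quartet=3 acc=0x35A78 bytes_emitted=0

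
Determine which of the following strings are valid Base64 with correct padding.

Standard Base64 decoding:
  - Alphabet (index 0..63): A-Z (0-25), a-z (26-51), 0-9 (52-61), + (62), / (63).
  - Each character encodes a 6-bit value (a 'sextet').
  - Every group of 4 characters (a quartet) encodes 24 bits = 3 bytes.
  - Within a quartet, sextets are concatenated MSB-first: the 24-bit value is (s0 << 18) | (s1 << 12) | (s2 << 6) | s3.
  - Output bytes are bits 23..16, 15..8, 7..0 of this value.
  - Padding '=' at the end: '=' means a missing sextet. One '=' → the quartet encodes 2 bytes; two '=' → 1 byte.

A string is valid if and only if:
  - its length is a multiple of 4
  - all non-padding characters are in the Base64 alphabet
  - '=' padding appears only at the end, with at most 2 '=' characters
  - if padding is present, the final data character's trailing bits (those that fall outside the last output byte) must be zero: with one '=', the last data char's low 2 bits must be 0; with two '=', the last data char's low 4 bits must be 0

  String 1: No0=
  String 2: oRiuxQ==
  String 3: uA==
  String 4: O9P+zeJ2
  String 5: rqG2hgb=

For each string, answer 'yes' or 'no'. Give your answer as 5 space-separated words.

Answer: yes yes yes yes no

Derivation:
String 1: 'No0=' → valid
String 2: 'oRiuxQ==' → valid
String 3: 'uA==' → valid
String 4: 'O9P+zeJ2' → valid
String 5: 'rqG2hgb=' → invalid (bad trailing bits)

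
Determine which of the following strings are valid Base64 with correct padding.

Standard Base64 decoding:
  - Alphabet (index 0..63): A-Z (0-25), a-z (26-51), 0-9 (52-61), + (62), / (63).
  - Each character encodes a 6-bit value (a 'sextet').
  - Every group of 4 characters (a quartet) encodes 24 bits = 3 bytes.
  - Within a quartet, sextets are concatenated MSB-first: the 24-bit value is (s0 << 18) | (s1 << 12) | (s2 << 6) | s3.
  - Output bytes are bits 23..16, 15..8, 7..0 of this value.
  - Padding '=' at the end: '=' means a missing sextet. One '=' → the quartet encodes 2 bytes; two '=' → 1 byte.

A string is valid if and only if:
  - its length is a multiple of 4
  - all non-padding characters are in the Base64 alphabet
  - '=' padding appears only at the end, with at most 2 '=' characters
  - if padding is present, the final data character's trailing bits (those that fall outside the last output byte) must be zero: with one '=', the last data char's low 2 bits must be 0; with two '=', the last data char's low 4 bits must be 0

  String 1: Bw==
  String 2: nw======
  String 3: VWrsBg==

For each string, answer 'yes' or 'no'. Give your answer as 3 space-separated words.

String 1: 'Bw==' → valid
String 2: 'nw======' → invalid (6 pad chars (max 2))
String 3: 'VWrsBg==' → valid

Answer: yes no yes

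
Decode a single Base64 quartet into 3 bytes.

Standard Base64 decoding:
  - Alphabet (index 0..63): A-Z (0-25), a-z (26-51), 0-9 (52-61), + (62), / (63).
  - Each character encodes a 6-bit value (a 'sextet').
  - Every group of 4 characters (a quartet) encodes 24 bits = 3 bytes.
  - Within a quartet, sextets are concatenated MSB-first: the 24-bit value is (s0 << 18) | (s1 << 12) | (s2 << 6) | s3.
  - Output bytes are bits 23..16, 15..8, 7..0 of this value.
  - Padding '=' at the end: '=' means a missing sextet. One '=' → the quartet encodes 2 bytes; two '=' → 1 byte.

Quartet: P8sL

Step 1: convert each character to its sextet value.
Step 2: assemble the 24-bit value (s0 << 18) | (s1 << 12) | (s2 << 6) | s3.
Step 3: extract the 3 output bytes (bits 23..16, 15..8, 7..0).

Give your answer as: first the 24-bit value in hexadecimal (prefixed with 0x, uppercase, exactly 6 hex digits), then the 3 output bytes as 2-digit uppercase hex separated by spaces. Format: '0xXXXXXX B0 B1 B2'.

Sextets: P=15, 8=60, s=44, L=11
24-bit: (15<<18) | (60<<12) | (44<<6) | 11
      = 0x3C0000 | 0x03C000 | 0x000B00 | 0x00000B
      = 0x3FCB0B
Bytes: (v>>16)&0xFF=3F, (v>>8)&0xFF=CB, v&0xFF=0B

Answer: 0x3FCB0B 3F CB 0B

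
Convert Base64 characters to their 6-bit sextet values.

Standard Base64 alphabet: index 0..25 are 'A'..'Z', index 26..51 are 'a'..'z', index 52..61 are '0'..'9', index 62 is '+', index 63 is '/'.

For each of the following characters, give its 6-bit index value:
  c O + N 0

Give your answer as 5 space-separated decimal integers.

'c': a..z range, 26 + ord('c') − ord('a') = 28
'O': A..Z range, ord('O') − ord('A') = 14
'+': index 62
'N': A..Z range, ord('N') − ord('A') = 13
'0': 0..9 range, 52 + ord('0') − ord('0') = 52

Answer: 28 14 62 13 52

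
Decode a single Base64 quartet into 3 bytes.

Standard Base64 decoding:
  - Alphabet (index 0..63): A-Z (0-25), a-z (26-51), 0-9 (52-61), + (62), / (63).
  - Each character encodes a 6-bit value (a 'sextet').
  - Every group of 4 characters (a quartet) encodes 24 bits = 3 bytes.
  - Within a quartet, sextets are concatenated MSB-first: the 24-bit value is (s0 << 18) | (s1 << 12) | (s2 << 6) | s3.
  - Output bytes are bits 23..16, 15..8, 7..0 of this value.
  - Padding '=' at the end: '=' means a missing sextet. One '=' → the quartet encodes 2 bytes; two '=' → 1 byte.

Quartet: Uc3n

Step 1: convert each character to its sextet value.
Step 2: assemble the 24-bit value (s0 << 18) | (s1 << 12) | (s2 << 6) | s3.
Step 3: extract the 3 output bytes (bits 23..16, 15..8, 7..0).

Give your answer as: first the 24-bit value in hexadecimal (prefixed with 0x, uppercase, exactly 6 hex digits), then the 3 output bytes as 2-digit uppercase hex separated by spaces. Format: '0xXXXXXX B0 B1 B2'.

Sextets: U=20, c=28, 3=55, n=39
24-bit: (20<<18) | (28<<12) | (55<<6) | 39
      = 0x500000 | 0x01C000 | 0x000DC0 | 0x000027
      = 0x51CDE7
Bytes: (v>>16)&0xFF=51, (v>>8)&0xFF=CD, v&0xFF=E7

Answer: 0x51CDE7 51 CD E7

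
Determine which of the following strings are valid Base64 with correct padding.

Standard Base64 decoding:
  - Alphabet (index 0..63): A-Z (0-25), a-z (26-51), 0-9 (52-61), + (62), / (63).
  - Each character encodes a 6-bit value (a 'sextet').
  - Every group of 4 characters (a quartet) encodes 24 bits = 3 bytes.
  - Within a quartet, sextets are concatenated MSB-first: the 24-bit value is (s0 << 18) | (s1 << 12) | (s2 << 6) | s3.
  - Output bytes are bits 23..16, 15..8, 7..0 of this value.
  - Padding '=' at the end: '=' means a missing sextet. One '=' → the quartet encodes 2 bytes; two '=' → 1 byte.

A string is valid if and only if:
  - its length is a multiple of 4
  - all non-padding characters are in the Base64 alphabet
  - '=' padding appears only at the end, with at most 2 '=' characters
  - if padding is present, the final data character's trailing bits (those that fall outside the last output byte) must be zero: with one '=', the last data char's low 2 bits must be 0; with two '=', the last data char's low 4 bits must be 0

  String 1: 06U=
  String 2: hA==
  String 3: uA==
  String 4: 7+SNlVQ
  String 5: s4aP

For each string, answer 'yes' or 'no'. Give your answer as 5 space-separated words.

Answer: yes yes yes no yes

Derivation:
String 1: '06U=' → valid
String 2: 'hA==' → valid
String 3: 'uA==' → valid
String 4: '7+SNlVQ' → invalid (len=7 not mult of 4)
String 5: 's4aP' → valid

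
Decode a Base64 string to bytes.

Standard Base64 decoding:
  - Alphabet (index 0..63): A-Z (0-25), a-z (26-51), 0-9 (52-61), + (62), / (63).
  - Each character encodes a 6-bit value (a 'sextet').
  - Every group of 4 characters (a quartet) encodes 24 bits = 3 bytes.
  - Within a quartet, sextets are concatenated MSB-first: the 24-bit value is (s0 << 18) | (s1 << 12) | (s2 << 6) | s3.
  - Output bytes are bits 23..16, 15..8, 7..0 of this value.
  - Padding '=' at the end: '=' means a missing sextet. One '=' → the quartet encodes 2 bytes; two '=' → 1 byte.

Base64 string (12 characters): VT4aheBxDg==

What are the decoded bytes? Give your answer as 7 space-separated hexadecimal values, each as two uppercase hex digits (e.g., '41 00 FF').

Answer: 55 3E 1A 85 E0 71 0E

Derivation:
After char 0 ('V'=21): chars_in_quartet=1 acc=0x15 bytes_emitted=0
After char 1 ('T'=19): chars_in_quartet=2 acc=0x553 bytes_emitted=0
After char 2 ('4'=56): chars_in_quartet=3 acc=0x154F8 bytes_emitted=0
After char 3 ('a'=26): chars_in_quartet=4 acc=0x553E1A -> emit 55 3E 1A, reset; bytes_emitted=3
After char 4 ('h'=33): chars_in_quartet=1 acc=0x21 bytes_emitted=3
After char 5 ('e'=30): chars_in_quartet=2 acc=0x85E bytes_emitted=3
After char 6 ('B'=1): chars_in_quartet=3 acc=0x21781 bytes_emitted=3
After char 7 ('x'=49): chars_in_quartet=4 acc=0x85E071 -> emit 85 E0 71, reset; bytes_emitted=6
After char 8 ('D'=3): chars_in_quartet=1 acc=0x3 bytes_emitted=6
After char 9 ('g'=32): chars_in_quartet=2 acc=0xE0 bytes_emitted=6
Padding '==': partial quartet acc=0xE0 -> emit 0E; bytes_emitted=7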